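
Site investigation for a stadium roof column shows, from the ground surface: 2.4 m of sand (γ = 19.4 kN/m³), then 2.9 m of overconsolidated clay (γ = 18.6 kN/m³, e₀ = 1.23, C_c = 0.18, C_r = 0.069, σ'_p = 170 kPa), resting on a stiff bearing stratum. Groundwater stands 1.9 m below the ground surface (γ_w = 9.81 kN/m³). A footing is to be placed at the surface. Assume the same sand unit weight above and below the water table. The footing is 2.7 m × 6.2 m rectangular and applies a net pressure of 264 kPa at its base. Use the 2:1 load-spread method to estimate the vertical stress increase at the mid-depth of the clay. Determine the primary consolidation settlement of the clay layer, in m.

Mid-depth of clay below the ground surface: z = 2.4 + 2.9/2 = 3.85 m.
Total vertical stress at mid-clay: σ_v = 19.4×2.4 + 18.6×1.45 = 73.53 kPa.
Pore pressure: u = 9.81×(3.85 − 1.9) = 19.13 kPa.
Initial effective stress: σ'_0 = σ_v − u = 73.53 − 19.13 = 54.4 kPa.
Stress increase at mid-clay by the 2:1 spreading method:
Δσ = qBL/((B+z)(L+z)) = 264×2.7×6.2/((2.7+3.85)(6.2+3.85)) = 67.135 kPa
Final effective stress: σ'_f = 54.4 + 67.135 = 121.53 kPa.
σ'_f = 121.53 ≤ σ'_p = 170 kPa, so the clay remains overconsolidated and only the recompression index applies:
S_c = C_r·H/(1+e₀)·log₁₀(σ'_f/σ'_0) = 0.069×2.9/2.23×log₁₀(121.53/54.4)
    = 0.089728 × 0.34908 = 0.03132 m

S_c ≈ 0.0313 m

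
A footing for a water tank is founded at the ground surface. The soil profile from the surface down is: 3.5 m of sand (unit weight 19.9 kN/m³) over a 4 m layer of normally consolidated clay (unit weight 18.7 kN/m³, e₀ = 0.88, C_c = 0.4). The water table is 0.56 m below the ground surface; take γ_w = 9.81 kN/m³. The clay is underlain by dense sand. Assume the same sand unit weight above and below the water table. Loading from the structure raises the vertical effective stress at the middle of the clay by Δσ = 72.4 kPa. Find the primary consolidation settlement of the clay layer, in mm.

Mid-depth of clay below the ground surface: z = 3.5 + 4/2 = 5.5 m.
Total vertical stress at mid-clay: σ_v = 19.9×3.5 + 18.7×2 = 107.05 kPa.
Pore pressure: u = 9.81×(5.5 − 0.56) = 48.461 kPa.
Initial effective stress: σ'_0 = σ_v − u = 107.05 − 48.461 = 58.589 kPa.
Final effective stress: σ'_f = σ'_0 + Δσ = 58.589 + 72.4 = 130.99 kPa.
Normally consolidated clay, so the full stress increment lies on the virgin compression line:
S_c = C_c·H/(1+e₀)·log₁₀(σ'_f/σ'_0) = 0.4×4/(1+0.88)×log₁₀(130.99/58.589)
    = 0.85106 × 0.34942 = 0.2974 m

S_c ≈ 297 mm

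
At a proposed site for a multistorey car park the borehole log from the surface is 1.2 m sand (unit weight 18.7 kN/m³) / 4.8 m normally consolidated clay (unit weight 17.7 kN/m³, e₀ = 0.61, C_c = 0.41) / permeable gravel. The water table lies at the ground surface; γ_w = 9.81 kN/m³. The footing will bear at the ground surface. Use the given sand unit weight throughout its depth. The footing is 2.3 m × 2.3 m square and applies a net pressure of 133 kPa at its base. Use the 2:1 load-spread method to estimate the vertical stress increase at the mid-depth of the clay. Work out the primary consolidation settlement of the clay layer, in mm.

Mid-depth of clay below the ground surface: z = 1.2 + 4.8/2 = 3.6 m.
Total vertical stress at mid-clay: σ_v = 18.7×1.2 + 17.7×2.4 = 64.92 kPa.
Pore pressure: u = 9.81×(3.6 − 0) = 35.316 kPa.
Initial effective stress: σ'_0 = σ_v − u = 64.92 − 35.316 = 29.604 kPa.
Stress increase at mid-clay by the 2:1 spreading method:
Δσ = qBL/((B+z)(L+z)) = 133×2.3×2.3/((2.3+3.6)(2.3+3.6)) = 20.212 kPa
Final effective stress: σ'_f = σ'_0 + Δσ = 29.604 + 20.212 = 49.816 kPa.
Normally consolidated clay, so the full stress increment lies on the virgin compression line:
S_c = C_c·H/(1+e₀)·log₁₀(σ'_f/σ'_0) = 0.41×4.8/(1+0.61)×log₁₀(49.816/29.604)
    = 1.2224 × 0.22602 = 0.2763 m

S_c ≈ 276 mm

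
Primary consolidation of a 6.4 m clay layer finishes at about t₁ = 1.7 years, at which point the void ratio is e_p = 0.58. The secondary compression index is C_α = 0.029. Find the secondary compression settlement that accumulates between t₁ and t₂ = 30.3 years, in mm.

Secondary compression: S_s = C_α·H/(1+e_p)·log₁₀(t₂/t₁)
S_s = 0.029×6.4/(1+0.58)×log₁₀(30.3/1.7)
    = 0.1175 × 1.251 = 0.147 m

S_s ≈ 147 mm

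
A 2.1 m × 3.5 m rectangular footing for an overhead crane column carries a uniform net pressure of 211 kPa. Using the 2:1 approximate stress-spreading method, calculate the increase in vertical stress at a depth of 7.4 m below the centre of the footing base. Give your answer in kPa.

By the 2:1 method the load spreads at 1 horizontal : 2 vertical, so at depth z the loaded area has grown by z in each plan dimension:
Δσ = qBL/((B+z)(L+z)) = 211×2.1×3.5/((2.1+7.4)(3.5+7.4)) = 14.977 kPa

Δσ_z ≈ 15 kPa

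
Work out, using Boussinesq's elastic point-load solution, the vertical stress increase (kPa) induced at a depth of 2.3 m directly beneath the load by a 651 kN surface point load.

Boussinesq vertical stress below a point load on an elastic half-space:
Δσ_z = 3P/(2πz²) · [1 + (r/z)²]^(−5/2)
r/z = 0/2.3 = 0; [1+(r/z)²]^(−5/2) = 1.
Δσ_z = 3×651/(2π×2.3²) × 1 = 58.758 × 1 = 58.76 kPa

Δσ_z ≈ 58.8 kPa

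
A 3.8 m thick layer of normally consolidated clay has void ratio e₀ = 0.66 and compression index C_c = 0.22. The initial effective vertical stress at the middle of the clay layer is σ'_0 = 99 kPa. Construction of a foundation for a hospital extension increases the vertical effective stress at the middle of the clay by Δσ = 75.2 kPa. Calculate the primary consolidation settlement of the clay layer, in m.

Final effective stress: σ'_f = σ'_0 + Δσ = 99 + 75.2 = 174.2 kPa.
Normally consolidated clay, so the full stress increment lies on the virgin compression line:
S_c = C_c·H/(1+e₀)·log₁₀(σ'_f/σ'_0) = 0.22×3.8/(1+0.66)×log₁₀(174.2/99)
    = 0.50361 × 0.24541 = 0.1236 m

S_c ≈ 0.124 m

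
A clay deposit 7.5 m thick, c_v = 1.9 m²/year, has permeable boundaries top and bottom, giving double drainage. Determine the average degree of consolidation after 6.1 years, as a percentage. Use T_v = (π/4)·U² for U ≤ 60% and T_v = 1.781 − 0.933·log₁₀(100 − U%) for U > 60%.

U ≈ 89.4 %

Drainage path length: H_d = H/2 = 3.75 m (double drainage).
T_v = c_v·t/H_d² = 1.9×6.1/3.75² = 0.82418.
T_v = 0.82418 corresponds to the U > 60% branch:
U = 1 − 10^((1.781 − T_v)/0.933)/100 = 0.8939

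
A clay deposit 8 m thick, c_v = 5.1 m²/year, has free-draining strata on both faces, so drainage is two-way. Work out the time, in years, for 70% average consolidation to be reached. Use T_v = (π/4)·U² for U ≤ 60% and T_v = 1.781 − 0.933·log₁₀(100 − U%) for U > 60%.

t ≈ 1.26 years

Drainage path length: H_d = H/2 = 4 m (double drainage).
U > 60%: T_v = 1.781 − 0.933·log₁₀(100 − 70) = 0.40285.
t = T_v·H_d²/c_v = 0.40285×4²/5.1 = 1.264 years.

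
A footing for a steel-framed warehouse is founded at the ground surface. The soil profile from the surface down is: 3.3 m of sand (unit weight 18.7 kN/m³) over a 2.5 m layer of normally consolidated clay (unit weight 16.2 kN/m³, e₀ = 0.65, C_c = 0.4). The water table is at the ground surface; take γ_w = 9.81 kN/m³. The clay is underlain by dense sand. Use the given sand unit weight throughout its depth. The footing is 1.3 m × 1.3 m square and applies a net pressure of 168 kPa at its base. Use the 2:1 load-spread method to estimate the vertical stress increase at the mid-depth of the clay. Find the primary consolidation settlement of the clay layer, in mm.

S_c ≈ 52.8 mm

Mid-depth of clay below the ground surface: z = 3.3 + 2.5/2 = 4.55 m.
Total vertical stress at mid-clay: σ_v = 18.7×3.3 + 16.2×1.25 = 81.96 kPa.
Pore pressure: u = 9.81×(4.55 − 0) = 44.636 kPa.
Initial effective stress: σ'_0 = σ_v − u = 81.96 − 44.636 = 37.324 kPa.
Stress increase at mid-clay by the 2:1 spreading method:
Δσ = qBL/((B+z)(L+z)) = 168×1.3×1.3/((1.3+4.55)(1.3+4.55)) = 8.2963 kPa
Final effective stress: σ'_f = σ'_0 + Δσ = 37.324 + 8.2963 = 45.62 kPa.
Normally consolidated clay, so the full stress increment lies on the virgin compression line:
S_c = C_c·H/(1+e₀)·log₁₀(σ'_f/σ'_0) = 0.4×2.5/(1+0.65)×log₁₀(45.62/37.324)
    = 0.60606 × 0.087167 = 0.05283 m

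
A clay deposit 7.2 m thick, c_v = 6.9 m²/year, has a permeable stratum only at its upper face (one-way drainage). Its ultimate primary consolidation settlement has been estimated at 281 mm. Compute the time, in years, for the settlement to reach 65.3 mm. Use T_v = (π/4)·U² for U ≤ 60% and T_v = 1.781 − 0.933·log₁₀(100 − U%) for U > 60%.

Drainage path length: H_d = H = 7.2 m (single drainage).
U = S(t)/S_ult = 65.3/281 = 0.2324.
U ≤ 60%: T_v = (π/4)·U² = (π/4)×0.23238² = 0.042413.
t = T_v·H_d²/c_v = 0.042413×7.2²/6.9 = 0.3187 years.

t ≈ 0.319 years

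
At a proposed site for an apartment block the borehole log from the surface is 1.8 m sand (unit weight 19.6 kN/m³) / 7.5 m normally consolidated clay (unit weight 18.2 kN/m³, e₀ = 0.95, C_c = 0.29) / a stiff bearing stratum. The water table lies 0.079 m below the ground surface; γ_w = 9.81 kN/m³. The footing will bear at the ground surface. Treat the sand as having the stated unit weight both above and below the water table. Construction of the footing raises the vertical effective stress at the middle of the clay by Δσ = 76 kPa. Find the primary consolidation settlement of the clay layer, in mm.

S_c ≈ 449 mm

Mid-depth of clay below the ground surface: z = 1.8 + 7.5/2 = 5.55 m.
Total vertical stress at mid-clay: σ_v = 19.6×1.8 + 18.2×3.75 = 103.53 kPa.
Pore pressure: u = 9.81×(5.55 − 0.079) = 53.671 kPa.
Initial effective stress: σ'_0 = σ_v − u = 103.53 − 53.671 = 49.859 kPa.
Final effective stress: σ'_f = σ'_0 + Δσ = 49.859 + 76 = 125.86 kPa.
Normally consolidated clay, so the full stress increment lies on the virgin compression line:
S_c = C_c·H/(1+e₀)·log₁₀(σ'_f/σ'_0) = 0.29×7.5/(1+0.95)×log₁₀(125.86/49.859)
    = 1.1154 × 0.40214 = 0.4485 m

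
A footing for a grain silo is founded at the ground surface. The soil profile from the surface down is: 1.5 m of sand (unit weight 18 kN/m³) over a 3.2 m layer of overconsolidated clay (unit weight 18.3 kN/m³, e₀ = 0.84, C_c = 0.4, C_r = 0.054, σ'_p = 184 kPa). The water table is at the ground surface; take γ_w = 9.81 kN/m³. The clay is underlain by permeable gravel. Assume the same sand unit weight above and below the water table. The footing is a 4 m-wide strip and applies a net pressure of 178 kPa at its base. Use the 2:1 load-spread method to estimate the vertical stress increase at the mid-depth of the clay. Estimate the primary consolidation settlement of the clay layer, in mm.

Mid-depth of clay below the ground surface: z = 1.5 + 3.2/2 = 3.1 m.
Total vertical stress at mid-clay: σ_v = 18×1.5 + 18.3×1.6 = 56.28 kPa.
Pore pressure: u = 9.81×(3.1 − 0) = 30.411 kPa.
Initial effective stress: σ'_0 = σ_v − u = 56.28 − 30.411 = 25.869 kPa.
Stress increase at mid-clay by the 2:1 spreading method:
Δσ = qB/(B+z) = 178×4/(4+3.1) = 100.28 kPa
Final effective stress: σ'_f = 25.869 + 100.28 = 126.15 kPa.
σ'_f = 126.15 ≤ σ'_p = 184 kPa, so the clay remains overconsolidated and only the recompression index applies:
S_c = C_r·H/(1+e₀)·log₁₀(σ'_f/σ'_0) = 0.054×3.2/1.84×log₁₀(126.15/25.869)
    = 0.093911 × 0.68811 = 0.06462 m

S_c ≈ 64.6 mm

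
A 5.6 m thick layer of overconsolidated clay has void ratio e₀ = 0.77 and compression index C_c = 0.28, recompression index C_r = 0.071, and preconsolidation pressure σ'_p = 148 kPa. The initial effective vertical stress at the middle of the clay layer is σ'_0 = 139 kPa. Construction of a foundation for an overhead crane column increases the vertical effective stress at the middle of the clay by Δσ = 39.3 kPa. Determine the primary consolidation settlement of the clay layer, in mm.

Final effective stress: σ'_f = 139 + 39.3 = 178.3 kPa.
σ'_f = 178.3 > σ'_p = 148 kPa, so the stress path crosses the preconsolidation pressure — recompression up to σ'_p, then virgin compression beyond:
S_c = H/(1+e₀)·[C_r·log₁₀(σ'_p/σ'_0) + C_c·log₁₀(σ'_f/σ'_p)]
    = 5.6/1.77 × [0.071×log₁₀(148/139) + 0.28×log₁₀(178.3/148)]
    = 3.1638 × [0.0019345 + 0.022649] = 0.07778 m

S_c ≈ 77.8 mm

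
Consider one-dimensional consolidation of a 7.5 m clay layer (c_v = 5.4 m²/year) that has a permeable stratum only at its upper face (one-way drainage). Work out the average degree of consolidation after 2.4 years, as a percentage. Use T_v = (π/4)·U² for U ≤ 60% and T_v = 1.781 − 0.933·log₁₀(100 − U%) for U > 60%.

Drainage path length: H_d = H = 7.5 m (single drainage).
T_v = c_v·t/H_d² = 5.4×2.4/7.5² = 0.2304.
T_v = 0.2304 corresponds to the U ≤ 60% branch:
U = √(4T_v/π) = 0.5416

U ≈ 54.2 %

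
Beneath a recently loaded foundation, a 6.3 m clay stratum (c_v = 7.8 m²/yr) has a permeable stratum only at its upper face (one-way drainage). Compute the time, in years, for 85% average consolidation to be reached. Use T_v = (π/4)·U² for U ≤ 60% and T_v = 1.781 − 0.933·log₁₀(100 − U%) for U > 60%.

t ≈ 3.48 years

Drainage path length: H_d = H = 6.3 m (single drainage).
U > 60%: T_v = 1.781 − 0.933·log₁₀(100 − 85) = 0.68371.
t = T_v·H_d²/c_v = 0.68371×6.3²/7.8 = 3.479 years.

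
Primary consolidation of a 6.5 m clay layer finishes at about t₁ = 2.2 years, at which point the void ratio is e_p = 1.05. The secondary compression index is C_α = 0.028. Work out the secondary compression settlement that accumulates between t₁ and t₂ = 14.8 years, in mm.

Secondary compression: S_s = C_α·H/(1+e_p)·log₁₀(t₂/t₁)
S_s = 0.028×6.5/(1+1.05)×log₁₀(14.8/2.2)
    = 0.08878 × 0.8278 = 0.0735 m

S_s ≈ 73.5 mm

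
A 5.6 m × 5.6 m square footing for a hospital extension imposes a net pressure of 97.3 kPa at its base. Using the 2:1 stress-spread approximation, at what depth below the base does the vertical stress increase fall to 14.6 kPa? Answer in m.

2:1 spreading — at depth z the loaded area has grown by z in each plan dimension:
qB²/(B+z)² = Δσ_z ⇒ z = B(√(q/Δσ_z) − 1) = 5.6×(√(97.3/14.6) − 1) = 8.857 m

z ≈ 8.86 m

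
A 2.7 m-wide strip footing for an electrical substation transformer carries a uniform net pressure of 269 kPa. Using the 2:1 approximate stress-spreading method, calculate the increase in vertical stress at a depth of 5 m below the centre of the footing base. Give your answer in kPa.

Δσ_z ≈ 94.3 kPa

By the 2:1 method the load spreads at 1 horizontal : 2 vertical, so at depth z the loaded area has grown by z in each plan dimension:
Δσ = qB/(B+z) = 269×2.7/(2.7+5) = 94.325 kPa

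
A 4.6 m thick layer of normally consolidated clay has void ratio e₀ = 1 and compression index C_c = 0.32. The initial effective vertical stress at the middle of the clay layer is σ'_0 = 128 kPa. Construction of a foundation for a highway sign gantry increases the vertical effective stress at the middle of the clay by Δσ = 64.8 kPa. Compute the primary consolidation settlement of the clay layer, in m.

Final effective stress: σ'_f = σ'_0 + Δσ = 128 + 64.8 = 192.8 kPa.
Normally consolidated clay, so the full stress increment lies on the virgin compression line:
S_c = C_c·H/(1+e₀)·log₁₀(σ'_f/σ'_0) = 0.32×4.6/(1+1)×log₁₀(192.8/128)
    = 0.736 × 0.1779 = 0.1309 m

S_c ≈ 0.131 m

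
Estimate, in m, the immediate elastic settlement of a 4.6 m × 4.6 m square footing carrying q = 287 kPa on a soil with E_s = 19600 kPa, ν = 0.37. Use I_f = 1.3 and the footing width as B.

Immediate (elastic) settlement: S_e = q·B·(1−ν²)/E_s · I_f.
S_e = 287 × 4.6 × (1 − 0.37²) / 19600 × 1.3
    = 287 × 4.6 × 0.8631 / 19600 × 1.3
    = 0.07558 m

S_e ≈ 0.0756 m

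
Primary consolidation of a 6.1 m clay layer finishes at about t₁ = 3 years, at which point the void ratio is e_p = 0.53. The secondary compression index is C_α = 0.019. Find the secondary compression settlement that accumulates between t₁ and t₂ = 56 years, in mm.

S_s ≈ 96.3 mm

Secondary compression: S_s = C_α·H/(1+e_p)·log₁₀(t₂/t₁)
S_s = 0.019×6.1/(1+0.53)×log₁₀(56/3)
    = 0.07575 × 1.271 = 0.09629 m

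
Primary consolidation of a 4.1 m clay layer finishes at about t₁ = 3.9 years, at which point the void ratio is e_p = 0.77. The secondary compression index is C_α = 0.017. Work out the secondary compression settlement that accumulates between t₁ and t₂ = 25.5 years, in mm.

Secondary compression: S_s = C_α·H/(1+e_p)·log₁₀(t₂/t₁)
S_s = 0.017×4.1/(1+0.77)×log₁₀(25.5/3.9)
    = 0.03938 × 0.8155 = 0.03211 m

S_s ≈ 32.1 mm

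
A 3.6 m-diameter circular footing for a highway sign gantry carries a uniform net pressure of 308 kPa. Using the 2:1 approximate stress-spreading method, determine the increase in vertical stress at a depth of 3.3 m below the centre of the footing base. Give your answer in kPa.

By the 2:1 method the load spreads at 1 horizontal : 2 vertical, so at depth z the loaded area has grown by z in each plan dimension:
Δσ ≈ qD²/(D+z)² = 308×3.6²/(3.6+3.3)² = 83.841 kPa

Δσ_z ≈ 83.8 kPa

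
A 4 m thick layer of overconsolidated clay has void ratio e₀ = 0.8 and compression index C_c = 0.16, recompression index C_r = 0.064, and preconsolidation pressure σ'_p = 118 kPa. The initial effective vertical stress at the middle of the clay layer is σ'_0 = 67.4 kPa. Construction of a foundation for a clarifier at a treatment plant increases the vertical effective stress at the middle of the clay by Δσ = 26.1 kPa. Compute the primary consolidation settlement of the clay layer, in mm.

S_c ≈ 20.2 mm

Final effective stress: σ'_f = 67.4 + 26.1 = 93.5 kPa.
σ'_f = 93.5 ≤ σ'_p = 118 kPa, so the clay remains overconsolidated and only the recompression index applies:
S_c = C_r·H/(1+e₀)·log₁₀(σ'_f/σ'_0) = 0.064×4/1.8×log₁₀(93.5/67.4)
    = 0.14222 × 0.14215 = 0.02022 m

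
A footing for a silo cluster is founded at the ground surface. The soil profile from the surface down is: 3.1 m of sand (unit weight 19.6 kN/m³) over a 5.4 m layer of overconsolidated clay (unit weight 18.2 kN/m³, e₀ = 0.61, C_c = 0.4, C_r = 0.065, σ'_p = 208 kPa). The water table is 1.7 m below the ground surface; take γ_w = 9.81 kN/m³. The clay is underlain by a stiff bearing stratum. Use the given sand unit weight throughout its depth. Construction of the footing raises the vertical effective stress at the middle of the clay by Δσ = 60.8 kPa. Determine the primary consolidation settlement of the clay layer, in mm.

Mid-depth of clay below the ground surface: z = 3.1 + 5.4/2 = 5.8 m.
Total vertical stress at mid-clay: σ_v = 19.6×3.1 + 18.2×2.7 = 109.9 kPa.
Pore pressure: u = 9.81×(5.8 − 1.7) = 40.221 kPa.
Initial effective stress: σ'_0 = σ_v − u = 109.9 − 40.221 = 69.679 kPa.
Final effective stress: σ'_f = 69.679 + 60.8 = 130.48 kPa.
σ'_f = 130.48 ≤ σ'_p = 208 kPa, so the clay remains overconsolidated and only the recompression index applies:
S_c = C_r·H/(1+e₀)·log₁₀(σ'_f/σ'_0) = 0.065×5.4/1.61×log₁₀(130.48/69.679)
    = 0.21801 × 0.27244 = 0.05939 m

S_c ≈ 59.4 mm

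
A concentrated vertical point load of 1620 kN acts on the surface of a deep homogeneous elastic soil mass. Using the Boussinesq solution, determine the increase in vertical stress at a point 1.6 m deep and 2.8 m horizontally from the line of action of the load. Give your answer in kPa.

Δσ_z ≈ 9.08 kPa

Boussinesq vertical stress below a point load on an elastic half-space:
Δσ_z = 3P/(2πz²) · [1 + (r/z)²]^(−5/2)
r/z = 2.8/1.6 = 1.75; [1+(r/z)²]^(−5/2) = 0.030062.
Δσ_z = 3×1620/(2π×1.6²) × 0.030062 = 302.15 × 0.030062 = 9.083 kPa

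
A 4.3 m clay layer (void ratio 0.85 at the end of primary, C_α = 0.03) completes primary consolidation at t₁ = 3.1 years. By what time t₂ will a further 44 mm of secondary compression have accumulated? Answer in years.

S_s = C_α·H/(1+e_p)·log₁₀(t₂/t₁) ⇒ log₁₀(t₂/t₁) = S_s·(1+e_p)/(C_α·H).
log₁₀(t₂/t₁) = 0.044 × (1+0.85) / (0.03×4.3) = 0.631
t₂ = t₁ × 10^0.631 = 3.1 × 4.276 = 13.25 years

t₂ ≈ 13.3 years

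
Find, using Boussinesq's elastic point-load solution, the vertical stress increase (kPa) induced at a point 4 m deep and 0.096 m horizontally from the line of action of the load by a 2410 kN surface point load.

Δσ_z ≈ 71.8 kPa

Boussinesq vertical stress below a point load on an elastic half-space:
Δσ_z = 3P/(2πz²) · [1 + (r/z)²]^(−5/2)
r/z = 0.096/4 = 0.024; [1+(r/z)²]^(−5/2) = 0.99856.
Δσ_z = 3×2410/(2π×4²) × 0.99856 = 71.918 × 0.99856 = 71.81 kPa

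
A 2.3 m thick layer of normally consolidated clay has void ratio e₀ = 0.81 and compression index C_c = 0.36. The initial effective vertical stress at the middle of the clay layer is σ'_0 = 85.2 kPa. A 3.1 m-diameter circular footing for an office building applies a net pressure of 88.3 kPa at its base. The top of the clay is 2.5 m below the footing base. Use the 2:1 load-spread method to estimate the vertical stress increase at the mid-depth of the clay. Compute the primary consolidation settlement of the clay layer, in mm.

S_c ≈ 39.3 mm

Mid-depth of clay below the footing base: z = 2.5 + 2.3/2 = 3.65 m.
Stress increase at mid-clay by the 2:1 spreading method:
Δσ ≈ qD²/(D+z)² = 88.3×3.1²/(3.1+3.65)² = 18.624 kPa
Final effective stress: σ'_f = σ'_0 + Δσ = 85.2 + 18.624 = 103.82 kPa.
Normally consolidated clay, so the full stress increment lies on the virgin compression line:
S_c = C_c·H/(1+e₀)·log₁₀(σ'_f/σ'_0) = 0.36×2.3/(1+0.81)×log₁₀(103.82/85.2)
    = 0.45746 × 0.085841 = 0.03927 m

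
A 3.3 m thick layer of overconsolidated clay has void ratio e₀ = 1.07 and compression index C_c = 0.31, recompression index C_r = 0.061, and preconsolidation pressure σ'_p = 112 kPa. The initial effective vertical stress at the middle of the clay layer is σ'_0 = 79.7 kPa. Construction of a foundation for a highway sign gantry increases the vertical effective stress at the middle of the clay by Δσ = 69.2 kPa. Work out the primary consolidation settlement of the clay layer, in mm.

Final effective stress: σ'_f = 79.7 + 69.2 = 148.9 kPa.
σ'_f = 148.9 > σ'_p = 112 kPa, so the stress path crosses the preconsolidation pressure — recompression up to σ'_p, then virgin compression beyond:
S_c = H/(1+e₀)·[C_r·log₁₀(σ'_p/σ'_0) + C_c·log₁₀(σ'_f/σ'_p)]
    = 3.3/2.07 × [0.061×log₁₀(112/79.7) + 0.31×log₁₀(148.9/112)]
    = 1.5942 × [0.0090133 + 0.03834] = 0.07549 m

S_c ≈ 75.5 mm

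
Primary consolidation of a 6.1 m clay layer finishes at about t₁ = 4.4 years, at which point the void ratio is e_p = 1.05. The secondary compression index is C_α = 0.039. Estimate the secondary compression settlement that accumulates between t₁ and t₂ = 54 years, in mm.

Secondary compression: S_s = C_α·H/(1+e_p)·log₁₀(t₂/t₁)
S_s = 0.039×6.1/(1+1.05)×log₁₀(54/4.4)
    = 0.116 × 1.089 = 0.1264 m

S_s ≈ 126 mm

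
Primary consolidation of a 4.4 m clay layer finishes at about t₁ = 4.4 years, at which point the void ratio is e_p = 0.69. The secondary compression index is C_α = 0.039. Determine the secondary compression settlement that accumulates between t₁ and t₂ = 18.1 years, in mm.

Secondary compression: S_s = C_α·H/(1+e_p)·log₁₀(t₂/t₁)
S_s = 0.039×4.4/(1+0.69)×log₁₀(18.1/4.4)
    = 0.1015 × 0.6142 = 0.06237 m

S_s ≈ 62.4 mm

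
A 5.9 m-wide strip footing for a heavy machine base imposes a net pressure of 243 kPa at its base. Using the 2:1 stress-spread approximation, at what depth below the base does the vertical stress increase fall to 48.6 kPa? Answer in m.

z ≈ 23.6 m

2:1 spreading — at depth z the loaded area has grown by z in each plan dimension:
qB/(B+z) = Δσ_z ⇒ z = qB/Δσ_z − B = 243×5.9/48.6 − 5.9 = 23.6 m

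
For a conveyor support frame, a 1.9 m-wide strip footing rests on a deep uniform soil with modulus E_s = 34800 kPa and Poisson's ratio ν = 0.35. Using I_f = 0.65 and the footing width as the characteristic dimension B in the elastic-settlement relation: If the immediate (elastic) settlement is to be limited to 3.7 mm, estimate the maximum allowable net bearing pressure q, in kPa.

S_e = q·B·(1−ν²)/E_s · I_f  ⇒  q = S_e·E_s / (B·(1−ν²)·I_f).
q = 0.0037 × 34800 / (1.9 × 0.8775 × 0.65) = 118.8 kPa

q ≈ 119 kPa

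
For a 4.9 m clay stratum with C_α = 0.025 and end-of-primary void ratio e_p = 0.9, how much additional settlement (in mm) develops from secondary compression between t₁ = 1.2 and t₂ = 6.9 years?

S_s ≈ 49 mm

Secondary compression: S_s = C_α·H/(1+e_p)·log₁₀(t₂/t₁)
S_s = 0.025×4.9/(1+0.9)×log₁₀(6.9/1.2)
    = 0.06447 × 0.7597 = 0.04898 m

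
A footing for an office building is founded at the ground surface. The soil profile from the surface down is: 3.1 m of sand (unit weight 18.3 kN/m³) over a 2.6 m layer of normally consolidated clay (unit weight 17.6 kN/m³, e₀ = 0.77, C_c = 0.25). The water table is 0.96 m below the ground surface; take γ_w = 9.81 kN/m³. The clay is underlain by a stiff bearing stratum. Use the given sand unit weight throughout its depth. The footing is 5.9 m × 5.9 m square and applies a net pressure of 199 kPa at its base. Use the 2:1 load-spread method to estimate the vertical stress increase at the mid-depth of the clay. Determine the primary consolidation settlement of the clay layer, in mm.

S_c ≈ 141 mm

Mid-depth of clay below the ground surface: z = 3.1 + 2.6/2 = 4.4 m.
Total vertical stress at mid-clay: σ_v = 18.3×3.1 + 17.6×1.3 = 79.61 kPa.
Pore pressure: u = 9.81×(4.4 − 0.96) = 33.746 kPa.
Initial effective stress: σ'_0 = σ_v − u = 79.61 − 33.746 = 45.864 kPa.
Stress increase at mid-clay by the 2:1 spreading method:
Δσ = qBL/((B+z)(L+z)) = 199×5.9×5.9/((5.9+4.4)(5.9+4.4)) = 65.295 kPa
Final effective stress: σ'_f = σ'_0 + Δσ = 45.864 + 65.295 = 111.16 kPa.
Normally consolidated clay, so the full stress increment lies on the virgin compression line:
S_c = C_c·H/(1+e₀)·log₁₀(σ'_f/σ'_0) = 0.25×2.6/(1+0.77)×log₁₀(111.16/45.864)
    = 0.36723 × 0.38448 = 0.1412 m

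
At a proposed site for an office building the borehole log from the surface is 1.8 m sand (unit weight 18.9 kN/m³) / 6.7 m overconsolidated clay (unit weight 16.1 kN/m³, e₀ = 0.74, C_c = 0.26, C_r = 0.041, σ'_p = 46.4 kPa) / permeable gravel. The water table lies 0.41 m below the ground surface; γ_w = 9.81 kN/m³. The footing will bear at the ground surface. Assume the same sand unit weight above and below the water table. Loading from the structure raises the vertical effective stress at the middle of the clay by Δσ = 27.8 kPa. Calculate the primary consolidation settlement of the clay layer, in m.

Mid-depth of clay below the ground surface: z = 1.8 + 6.7/2 = 5.15 m.
Total vertical stress at mid-clay: σ_v = 18.9×1.8 + 16.1×3.35 = 87.955 kPa.
Pore pressure: u = 9.81×(5.15 − 0.41) = 46.499 kPa.
Initial effective stress: σ'_0 = σ_v − u = 87.955 − 46.499 = 41.456 kPa.
Final effective stress: σ'_f = 41.456 + 27.8 = 69.256 kPa.
σ'_f = 69.256 > σ'_p = 46.4 kPa, so the stress path crosses the preconsolidation pressure — recompression up to σ'_p, then virgin compression beyond:
S_c = H/(1+e₀)·[C_r·log₁₀(σ'_p/σ'_0) + C_c·log₁₀(σ'_f/σ'_p)]
    = 6.7/1.74 × [0.041×log₁₀(46.4/41.456) + 0.26×log₁₀(69.256/46.4)]
    = 3.8506 × [0.0020062 + 0.045224] = 0.1819 m

S_c ≈ 0.182 m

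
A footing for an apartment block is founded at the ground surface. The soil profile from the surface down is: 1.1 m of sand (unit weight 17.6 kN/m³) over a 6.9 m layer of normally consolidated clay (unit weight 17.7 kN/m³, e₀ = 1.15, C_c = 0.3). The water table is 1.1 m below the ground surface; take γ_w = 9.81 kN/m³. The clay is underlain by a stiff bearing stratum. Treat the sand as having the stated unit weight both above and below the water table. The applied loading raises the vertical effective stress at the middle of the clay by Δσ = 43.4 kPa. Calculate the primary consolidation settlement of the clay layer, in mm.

Mid-depth of clay below the ground surface: z = 1.1 + 6.9/2 = 4.55 m.
Total vertical stress at mid-clay: σ_v = 17.6×1.1 + 17.7×3.45 = 80.425 kPa.
Pore pressure: u = 9.81×(4.55 − 1.1) = 33.845 kPa.
Initial effective stress: σ'_0 = σ_v − u = 80.425 − 33.845 = 46.58 kPa.
Final effective stress: σ'_f = σ'_0 + Δσ = 46.58 + 43.4 = 89.98 kPa.
Normally consolidated clay, so the full stress increment lies on the virgin compression line:
S_c = C_c·H/(1+e₀)·log₁₀(σ'_f/σ'_0) = 0.3×6.9/(1+1.15)×log₁₀(89.98/46.58)
    = 0.96279 × 0.28595 = 0.2753 m

S_c ≈ 275 mm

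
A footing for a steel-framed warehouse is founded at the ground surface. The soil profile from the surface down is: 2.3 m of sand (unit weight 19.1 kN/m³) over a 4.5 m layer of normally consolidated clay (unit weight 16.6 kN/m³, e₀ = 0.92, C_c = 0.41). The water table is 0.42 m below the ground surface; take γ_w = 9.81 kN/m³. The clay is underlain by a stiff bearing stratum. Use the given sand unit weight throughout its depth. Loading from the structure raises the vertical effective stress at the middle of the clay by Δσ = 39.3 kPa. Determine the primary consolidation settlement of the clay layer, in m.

Mid-depth of clay below the ground surface: z = 2.3 + 4.5/2 = 4.55 m.
Total vertical stress at mid-clay: σ_v = 19.1×2.3 + 16.6×2.25 = 81.28 kPa.
Pore pressure: u = 9.81×(4.55 − 0.42) = 40.515 kPa.
Initial effective stress: σ'_0 = σ_v − u = 81.28 − 40.515 = 40.765 kPa.
Final effective stress: σ'_f = σ'_0 + Δσ = 40.765 + 39.3 = 80.065 kPa.
Normally consolidated clay, so the full stress increment lies on the virgin compression line:
S_c = C_c·H/(1+e₀)·log₁₀(σ'_f/σ'_0) = 0.41×4.5/(1+0.92)×log₁₀(80.065/40.765)
    = 0.96094 × 0.29316 = 0.2817 m

S_c ≈ 0.282 m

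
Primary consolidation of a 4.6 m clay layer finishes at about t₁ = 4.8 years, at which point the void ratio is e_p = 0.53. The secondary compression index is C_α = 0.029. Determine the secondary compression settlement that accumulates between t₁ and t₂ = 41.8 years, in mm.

Secondary compression: S_s = C_α·H/(1+e_p)·log₁₀(t₂/t₁)
S_s = 0.029×4.6/(1+0.53)×log₁₀(41.8/4.8)
    = 0.08719 × 0.9399 = 0.08195 m

S_s ≈ 82 mm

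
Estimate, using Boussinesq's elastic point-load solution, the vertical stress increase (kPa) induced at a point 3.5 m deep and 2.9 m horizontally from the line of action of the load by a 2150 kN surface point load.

Boussinesq vertical stress below a point load on an elastic half-space:
Δσ_z = 3P/(2πz²) · [1 + (r/z)²]^(−5/2)
r/z = 2.9/3.5 = 0.82857; [1+(r/z)²]^(−5/2) = 0.27072.
Δσ_z = 3×2150/(2π×3.5²) × 0.27072 = 83.8 × 0.27072 = 22.69 kPa

Δσ_z ≈ 22.7 kPa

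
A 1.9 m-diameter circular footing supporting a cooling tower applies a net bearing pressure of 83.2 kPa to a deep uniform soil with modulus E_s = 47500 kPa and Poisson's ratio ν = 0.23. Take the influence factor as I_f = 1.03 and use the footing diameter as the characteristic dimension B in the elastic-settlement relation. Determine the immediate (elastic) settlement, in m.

S_e ≈ 0.00325 m

Immediate (elastic) settlement: S_e = q·B·(1−ν²)/E_s · I_f.
S_e = 83.2 × 1.9 × (1 − 0.23²) / 47500 × 1.03
    = 83.2 × 1.9 × 0.9471 / 47500 × 1.03
    = 0.003247 m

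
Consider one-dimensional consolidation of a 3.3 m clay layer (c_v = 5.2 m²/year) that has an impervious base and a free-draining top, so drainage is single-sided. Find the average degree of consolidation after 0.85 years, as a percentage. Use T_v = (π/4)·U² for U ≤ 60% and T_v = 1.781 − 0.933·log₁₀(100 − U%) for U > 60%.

Drainage path length: H_d = H = 3.3 m (single drainage).
T_v = c_v·t/H_d² = 5.2×0.85/3.3² = 0.40588.
T_v = 0.40588 corresponds to the U > 60% branch:
U = 1 − 10^((1.781 − T_v)/0.933)/100 = 0.7022

U ≈ 70.2 %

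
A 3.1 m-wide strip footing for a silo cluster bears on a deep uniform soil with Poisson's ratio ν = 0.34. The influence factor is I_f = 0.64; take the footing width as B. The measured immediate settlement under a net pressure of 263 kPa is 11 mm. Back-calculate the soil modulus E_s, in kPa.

S_e = q·B·(1−ν²)/E_s · I_f  ⇒  E_s = q·B·(1−ν²)·I_f / S_e.
E_s = 263 × 3.1 × 0.8844 × 0.64 / 0.011 = 41950 kPa

E_s ≈ 42000 kPa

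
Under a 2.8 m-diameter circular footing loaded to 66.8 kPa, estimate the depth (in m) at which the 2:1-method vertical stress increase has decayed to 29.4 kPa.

2:1 spreading — at depth z the loaded area has grown by z in each plan dimension:
qD²/(D+z)² = Δσ_z ⇒ z = D(√(q/Δσ_z) − 1) = 2.8×(√(66.8/29.4) − 1) = 1.421 m

z ≈ 1.42 m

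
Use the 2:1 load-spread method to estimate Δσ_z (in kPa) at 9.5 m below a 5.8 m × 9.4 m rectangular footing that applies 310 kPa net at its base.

By the 2:1 method the load spreads at 1 horizontal : 2 vertical, so at depth z the loaded area has grown by z in each plan dimension:
Δσ = qBL/((B+z)(L+z)) = 310×5.8×9.4/((5.8+9.5)(9.4+9.5)) = 58.447 kPa

Δσ_z ≈ 58.4 kPa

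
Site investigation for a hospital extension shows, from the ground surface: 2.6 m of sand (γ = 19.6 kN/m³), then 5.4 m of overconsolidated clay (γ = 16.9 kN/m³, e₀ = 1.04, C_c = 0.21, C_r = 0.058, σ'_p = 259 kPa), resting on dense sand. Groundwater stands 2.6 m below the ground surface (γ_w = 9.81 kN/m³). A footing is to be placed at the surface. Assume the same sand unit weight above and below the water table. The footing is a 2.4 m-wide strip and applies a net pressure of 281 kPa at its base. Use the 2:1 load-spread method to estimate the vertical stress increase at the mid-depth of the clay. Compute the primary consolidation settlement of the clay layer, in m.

S_c ≈ 0.0541 m

Mid-depth of clay below the ground surface: z = 2.6 + 5.4/2 = 5.3 m.
Total vertical stress at mid-clay: σ_v = 19.6×2.6 + 16.9×2.7 = 96.59 kPa.
Pore pressure: u = 9.81×(5.3 − 2.6) = 26.487 kPa.
Initial effective stress: σ'_0 = σ_v − u = 96.59 − 26.487 = 70.103 kPa.
Stress increase at mid-clay by the 2:1 spreading method:
Δσ = qB/(B+z) = 281×2.4/(2.4+5.3) = 87.584 kPa
Final effective stress: σ'_f = 70.103 + 87.584 = 157.69 kPa.
σ'_f = 157.69 ≤ σ'_p = 259 kPa, so the clay remains overconsolidated and only the recompression index applies:
S_c = C_r·H/(1+e₀)·log₁₀(σ'_f/σ'_0) = 0.058×5.4/2.04×log₁₀(157.69/70.103)
    = 0.15353 × 0.35207 = 0.05405 m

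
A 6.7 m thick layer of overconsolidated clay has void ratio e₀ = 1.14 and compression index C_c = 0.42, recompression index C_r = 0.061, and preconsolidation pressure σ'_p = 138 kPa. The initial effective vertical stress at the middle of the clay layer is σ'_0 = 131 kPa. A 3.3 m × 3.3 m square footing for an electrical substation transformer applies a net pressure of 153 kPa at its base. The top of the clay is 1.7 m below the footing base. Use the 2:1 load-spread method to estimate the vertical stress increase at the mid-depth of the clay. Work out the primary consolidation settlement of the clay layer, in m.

S_c ≈ 0.0703 m

Mid-depth of clay below the footing base: z = 1.7 + 6.7/2 = 5.05 m.
Stress increase at mid-clay by the 2:1 spreading method:
Δσ = qBL/((B+z)(L+z)) = 153×3.3×3.3/((3.3+5.05)(3.3+5.05)) = 23.897 kPa
Final effective stress: σ'_f = 131 + 23.897 = 154.9 kPa.
σ'_f = 154.9 > σ'_p = 138 kPa, so the stress path crosses the preconsolidation pressure — recompression up to σ'_p, then virgin compression beyond:
S_c = H/(1+e₀)·[C_r·log₁₀(σ'_p/σ'_0) + C_c·log₁₀(σ'_f/σ'_p)]
    = 6.7/2.14 × [0.061×log₁₀(138/131) + 0.42×log₁₀(154.9/138)]
    = 3.1308 × [0.0013791 + 0.021072] = 0.07029 m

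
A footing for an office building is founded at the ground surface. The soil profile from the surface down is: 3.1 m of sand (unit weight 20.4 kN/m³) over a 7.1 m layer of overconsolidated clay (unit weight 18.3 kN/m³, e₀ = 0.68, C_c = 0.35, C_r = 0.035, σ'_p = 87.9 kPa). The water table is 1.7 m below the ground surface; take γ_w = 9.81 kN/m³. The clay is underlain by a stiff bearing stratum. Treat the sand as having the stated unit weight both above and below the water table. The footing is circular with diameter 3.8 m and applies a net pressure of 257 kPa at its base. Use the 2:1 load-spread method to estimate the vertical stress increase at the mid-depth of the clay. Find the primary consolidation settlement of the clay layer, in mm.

Mid-depth of clay below the ground surface: z = 3.1 + 7.1/2 = 6.65 m.
Total vertical stress at mid-clay: σ_v = 20.4×3.1 + 18.3×3.55 = 128.2 kPa.
Pore pressure: u = 9.81×(6.65 − 1.7) = 48.56 kPa.
Initial effective stress: σ'_0 = σ_v − u = 128.2 − 48.56 = 79.64 kPa.
Stress increase at mid-clay by the 2:1 spreading method:
Δσ ≈ qD²/(D+z)² = 257×3.8²/(3.8+6.65)² = 33.983 kPa
Final effective stress: σ'_f = 79.64 + 33.983 = 113.62 kPa.
σ'_f = 113.62 > σ'_p = 87.9 kPa, so the stress path crosses the preconsolidation pressure — recompression up to σ'_p, then virgin compression beyond:
S_c = H/(1+e₀)·[C_r·log₁₀(σ'_p/σ'_0) + C_c·log₁₀(σ'_f/σ'_p)]
    = 7.1/1.68 × [0.035×log₁₀(87.9/79.64) + 0.35×log₁₀(113.62/87.9)]
    = 4.2262 × [0.0015 + 0.039013] = 0.1712 m

S_c ≈ 171 mm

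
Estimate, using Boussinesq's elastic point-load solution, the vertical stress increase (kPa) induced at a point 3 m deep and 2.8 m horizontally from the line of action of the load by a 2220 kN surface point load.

Δσ_z ≈ 24.6 kPa

Boussinesq vertical stress below a point load on an elastic half-space:
Δσ_z = 3P/(2πz²) · [1 + (r/z)²]^(−5/2)
r/z = 2.8/3 = 0.93333; [1+(r/z)²]^(−5/2) = 0.20881.
Δσ_z = 3×2220/(2π×3²) × 0.20881 = 117.77 × 0.20881 = 24.59 kPa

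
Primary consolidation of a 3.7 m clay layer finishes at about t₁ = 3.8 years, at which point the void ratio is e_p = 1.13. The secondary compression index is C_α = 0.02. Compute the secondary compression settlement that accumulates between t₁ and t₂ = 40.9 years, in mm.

S_s ≈ 35.9 mm

Secondary compression: S_s = C_α·H/(1+e_p)·log₁₀(t₂/t₁)
S_s = 0.02×3.7/(1+1.13)×log₁₀(40.9/3.8)
    = 0.03474 × 1.032 = 0.03585 m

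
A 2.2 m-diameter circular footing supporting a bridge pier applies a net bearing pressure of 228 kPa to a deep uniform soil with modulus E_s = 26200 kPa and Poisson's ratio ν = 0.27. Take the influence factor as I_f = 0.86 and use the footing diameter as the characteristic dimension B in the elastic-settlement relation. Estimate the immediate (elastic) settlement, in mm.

S_e ≈ 15.3 mm

Immediate (elastic) settlement: S_e = q·B·(1−ν²)/E_s · I_f.
S_e = 228 × 2.2 × (1 − 0.27²) / 26200 × 0.86
    = 228 × 2.2 × 0.9271 / 26200 × 0.86
    = 0.01526 m = 15.26 mm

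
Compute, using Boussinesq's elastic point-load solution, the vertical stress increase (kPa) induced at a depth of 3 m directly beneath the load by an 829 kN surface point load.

Boussinesq vertical stress below a point load on an elastic half-space:
Δσ_z = 3P/(2πz²) · [1 + (r/z)²]^(−5/2)
r/z = 0/3 = 0; [1+(r/z)²]^(−5/2) = 1.
Δσ_z = 3×829/(2π×3²) × 1 = 43.98 × 1 = 43.98 kPa

Δσ_z ≈ 44 kPa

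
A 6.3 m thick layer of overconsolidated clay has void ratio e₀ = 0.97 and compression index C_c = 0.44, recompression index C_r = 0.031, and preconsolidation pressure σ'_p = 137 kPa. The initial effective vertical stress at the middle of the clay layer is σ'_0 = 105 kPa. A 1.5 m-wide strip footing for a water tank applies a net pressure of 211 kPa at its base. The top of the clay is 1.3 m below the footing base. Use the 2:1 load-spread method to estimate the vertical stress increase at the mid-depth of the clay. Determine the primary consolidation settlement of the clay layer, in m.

S_c ≈ 0.0993 m

Mid-depth of clay below the footing base: z = 1.3 + 6.3/2 = 4.45 m.
Stress increase at mid-clay by the 2:1 spreading method:
Δσ = qB/(B+z) = 211×1.5/(1.5+4.45) = 53.193 kPa
Final effective stress: σ'_f = 105 + 53.193 = 158.19 kPa.
σ'_f = 158.19 > σ'_p = 137 kPa, so the stress path crosses the preconsolidation pressure — recompression up to σ'_p, then virgin compression beyond:
S_c = H/(1+e₀)·[C_r·log₁₀(σ'_p/σ'_0) + C_c·log₁₀(σ'_f/σ'_p)]
    = 6.3/1.97 × [0.031×log₁₀(137/105) + 0.44×log₁₀(158.19/137)]
    = 3.198 × [0.0035815 + 0.027482] = 0.09934 m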